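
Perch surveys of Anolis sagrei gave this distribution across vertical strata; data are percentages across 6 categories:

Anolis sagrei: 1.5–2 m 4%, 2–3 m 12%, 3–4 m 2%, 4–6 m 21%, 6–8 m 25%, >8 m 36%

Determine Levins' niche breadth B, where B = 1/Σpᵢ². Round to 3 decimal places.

3.959

Convert percentages to proportions (divide by 100).
Σpᵢ² = 0.04² + 0.12² + 0.02² + 0.21² + 0.25² + 0.36² = 0.0016 + 0.0144 + 0.0004 + 0.0441 + 0.0625 + 0.1296 = 0.2526
B = 1 / 0.2526 = 3.95883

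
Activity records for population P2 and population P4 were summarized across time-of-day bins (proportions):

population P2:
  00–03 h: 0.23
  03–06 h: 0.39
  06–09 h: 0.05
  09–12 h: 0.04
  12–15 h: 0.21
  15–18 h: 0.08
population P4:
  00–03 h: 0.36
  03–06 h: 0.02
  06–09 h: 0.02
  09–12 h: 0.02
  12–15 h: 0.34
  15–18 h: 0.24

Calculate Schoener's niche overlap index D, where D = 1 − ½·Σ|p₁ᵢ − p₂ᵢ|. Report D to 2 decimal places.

0.58

Σ|p₁ᵢ − p₂ᵢ| = 0.13 + 0.37 + 0.03 + 0.02 + 0.13 + 0.16 = 0.84
D = 1 − ½ × 0.84 = 1 − 0.420 = 0.5800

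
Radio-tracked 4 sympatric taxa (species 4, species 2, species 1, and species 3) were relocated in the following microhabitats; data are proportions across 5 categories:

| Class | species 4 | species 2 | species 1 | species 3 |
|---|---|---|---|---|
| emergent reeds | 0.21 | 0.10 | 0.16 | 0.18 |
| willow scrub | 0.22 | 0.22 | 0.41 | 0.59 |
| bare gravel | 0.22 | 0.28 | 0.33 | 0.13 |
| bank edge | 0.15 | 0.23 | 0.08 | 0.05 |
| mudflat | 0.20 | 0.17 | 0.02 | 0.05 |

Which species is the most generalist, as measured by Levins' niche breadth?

species 4

Σp_4ᵢ² = 0.21² + 0.22² + 0.22² + 0.15² + 0.20² = 0.0441 + 0.0484 + 0.0484 + 0.0225 + 0.0400 = 0.2034
B_4 = 1 / 0.2034 = 4.9164
Σp_2ᵢ² = 0.10² + 0.22² + 0.28² + 0.23² + 0.17² = 0.0100 + 0.0484 + 0.0784 + 0.0529 + 0.0289 = 0.2186
B_2 = 1 / 0.2186 = 4.5746
Σp_1ᵢ² = 0.16² + 0.41² + 0.33² + 0.08² + 0.02² = 0.0256 + 0.1681 + 0.1089 + 0.0064 + 0.0004 = 0.3094
B_1 = 1 / 0.3094 = 3.2321
Σp_3ᵢ² = 0.18² + 0.59² + 0.13² + 0.05² + 0.05² = 0.0324 + 0.3481 + 0.0169 + 0.0025 + 0.0025 = 0.4024
B_3 = 1 / 0.4024 = 2.4851
Highest B → broadest niche (most generalist): species 4 (B = 4.92).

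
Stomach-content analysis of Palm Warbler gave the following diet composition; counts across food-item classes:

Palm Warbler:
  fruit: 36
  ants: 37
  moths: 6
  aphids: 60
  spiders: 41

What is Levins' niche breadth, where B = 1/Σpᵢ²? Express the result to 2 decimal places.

Proportions for Palm Warbler (n=180): 36/180=0.2000, 37/180=0.2056, 6/180=0.0333, 60/180=0.3333, 41/180=0.2278
Σpᵢ² = 0.2000² + 0.2056² + 0.0333² + 0.3333² + 0.2278² = 0.040000 + 0.042271 + 0.001109 + 0.111089 + 0.051893 = 0.246362
B = 1 / 0.246362 = 4.0591

4.06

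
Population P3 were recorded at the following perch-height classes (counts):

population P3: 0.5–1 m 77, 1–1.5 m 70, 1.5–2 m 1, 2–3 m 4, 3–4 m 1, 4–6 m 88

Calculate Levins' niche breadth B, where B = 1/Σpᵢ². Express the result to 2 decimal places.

Proportions for population P3 (n=241): 77/241=0.3195, 70/241=0.2905, 1/241=0.0041, 4/241=0.0166, 1/241=0.0041, 88/241=0.3651
Σpᵢ² = 0.3195² + 0.2905² + 0.0041² + 0.0166² + 0.0041² + 0.3651² = 0.102080 + 0.084390 + 0.000017 + 0.000276 + 0.000017 + 0.133298 = 0.320078
B = 1 / 0.320078 = 3.1242

3.12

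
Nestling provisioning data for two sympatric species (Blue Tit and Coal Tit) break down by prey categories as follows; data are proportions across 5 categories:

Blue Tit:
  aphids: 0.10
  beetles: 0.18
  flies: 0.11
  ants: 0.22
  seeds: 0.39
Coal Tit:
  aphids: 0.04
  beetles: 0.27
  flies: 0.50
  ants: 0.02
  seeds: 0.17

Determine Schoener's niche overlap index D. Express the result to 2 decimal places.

0.52

Σ|p₁ᵢ − p₂ᵢ| = 0.06 + 0.09 + 0.39 + 0.20 + 0.22 = 0.96
D = 1 − ½ × 0.96 = 1 − 0.480 = 0.5200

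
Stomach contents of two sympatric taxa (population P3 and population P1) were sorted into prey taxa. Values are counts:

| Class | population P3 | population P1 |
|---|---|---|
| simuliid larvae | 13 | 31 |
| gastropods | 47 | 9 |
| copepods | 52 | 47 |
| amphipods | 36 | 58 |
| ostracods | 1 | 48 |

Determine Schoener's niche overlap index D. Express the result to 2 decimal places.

0.63

Proportions for population P3 (n=149): 13/149=0.0872, 47/149=0.3154, 52/149=0.3490, 36/149=0.2416, 1/149=0.0067
Proportions for population P1 (n=193): 31/193=0.1606, 9/193=0.0466, 47/193=0.2435, 58/193=0.3005, 48/193=0.2487
Σ|p₁ᵢ − p₂ᵢ| = 0.0734 + 0.2688 + 0.1055 + 0.0589 + 0.2420 = 0.7486
D = 1 − ½ × 0.7486 = 1 − 0.37430 = 0.62570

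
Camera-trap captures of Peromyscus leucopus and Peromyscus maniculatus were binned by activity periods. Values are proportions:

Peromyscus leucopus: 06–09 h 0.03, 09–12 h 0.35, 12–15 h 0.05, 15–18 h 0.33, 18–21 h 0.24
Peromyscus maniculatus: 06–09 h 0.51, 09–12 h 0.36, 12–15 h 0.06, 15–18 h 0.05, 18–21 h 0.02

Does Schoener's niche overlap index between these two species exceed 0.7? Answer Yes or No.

No

Σ|p₁ᵢ − p₂ᵢ| = 0.48 + 0.01 + 0.01 + 0.28 + 0.22 = 1.00
D = 1 − ½ × 1.00 = 1 − 0.500 = 0.5000
D = 0.5000 < 0.7 → No.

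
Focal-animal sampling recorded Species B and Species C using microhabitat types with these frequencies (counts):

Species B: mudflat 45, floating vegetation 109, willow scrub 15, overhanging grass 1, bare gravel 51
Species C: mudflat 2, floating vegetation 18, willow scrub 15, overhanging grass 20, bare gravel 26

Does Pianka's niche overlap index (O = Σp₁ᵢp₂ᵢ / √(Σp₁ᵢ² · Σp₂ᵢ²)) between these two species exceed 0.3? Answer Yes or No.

Proportions for Species B (n=221): 45/221=0.2036, 109/221=0.4932, 15/221=0.0679, 1/221=0.0045, 51/221=0.2308
Proportions for Species C (n=81): 2/81=0.0247, 18/81=0.2222, 15/81=0.1852, 20/81=0.2469, 26/81=0.3210
Σ p₁ᵢp₂ᵢ = 0.005029 + 0.109589 + 0.012575 + 0.001111 + 0.074087 = 0.202391
Σp_1ᵢ² = 0.2036² + 0.4932² + 0.0679² + 0.0045² + 0.2308² = 0.041453 + 0.243246 + 0.004610 + 0.000020 + 0.053269 = 0.342598
Σp_2ᵢ² = 0.0247² + 0.2222² + 0.1852² + 0.2469² + 0.3210² = 0.000610 + 0.049373 + 0.034299 + 0.060960 + 0.103041 = 0.248283
O = 0.202391 / √(0.342598 × 0.248283) = 0.202391 / 0.2916526 = 0.6939
O = 0.6939 > 0.3 → Yes.

Yes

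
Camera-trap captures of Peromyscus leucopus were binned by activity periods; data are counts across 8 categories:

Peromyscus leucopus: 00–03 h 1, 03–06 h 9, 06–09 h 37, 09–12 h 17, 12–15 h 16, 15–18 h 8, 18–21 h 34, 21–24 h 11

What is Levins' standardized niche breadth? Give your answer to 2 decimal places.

Proportions for Peromyscus leucopus (n=133): 1/133=0.0075, 9/133=0.0677, 37/133=0.2782, 17/133=0.1278, 16/133=0.1203, 8/133=0.0602, 34/133=0.2556, 11/133=0.0827
Σpᵢ² = 0.0075² + 0.0677² + 0.2782² + 0.1278² + 0.1203² + 0.0602² + 0.2556² + 0.0827² = 0.000056 + 0.004583 + 0.077395 + 0.016333 + 0.014472 + 0.003624 + 0.065331 + 0.006839 = 0.188633
B = 1 / 0.188633 = 5.3013
Bₛ = (B − 1)/(n − 1) = (5.3013 − 1)/(8 − 1) = 4.3013/7 = 0.6145

0.61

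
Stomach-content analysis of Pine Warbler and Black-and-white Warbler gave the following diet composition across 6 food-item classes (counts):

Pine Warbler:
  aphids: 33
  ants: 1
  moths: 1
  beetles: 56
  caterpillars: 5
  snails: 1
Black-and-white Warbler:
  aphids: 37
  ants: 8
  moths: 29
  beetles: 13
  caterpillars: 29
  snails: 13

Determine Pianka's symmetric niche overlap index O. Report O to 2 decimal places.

0.56

Proportions for Pine Warbler (n=97): 33/97=0.3402, 1/97=0.0103, 1/97=0.0103, 56/97=0.5773, 5/97=0.0515, 1/97=0.0103
Proportions for Black-and-white Warbler (n=129): 37/129=0.2868, 8/129=0.0620, 29/129=0.2248, 13/129=0.1008, 29/129=0.2248, 13/129=0.1008
Σ p₁ᵢp₂ᵢ = 0.097569 + 0.000639 + 0.002315 + 0.058192 + 0.011577 + 0.001038 = 0.171330
Σp_1ᵢ² = 0.3402² + 0.0103² + 0.0103² + 0.5773² + 0.0515² + 0.0103² = 0.115736 + 0.000106 + 0.000106 + 0.333275 + 0.002652 + 0.000106 = 0.451981
Σp_2ᵢ² = 0.2868² + 0.0620² + 0.2248² + 0.1008² + 0.2248² + 0.1008² = 0.082254 + 0.003844 + 0.050535 + 0.010161 + 0.050535 + 0.010161 = 0.207490
O = 0.171330 / √(0.451981 × 0.207490) = 0.171330 / 0.3062377 = 0.5595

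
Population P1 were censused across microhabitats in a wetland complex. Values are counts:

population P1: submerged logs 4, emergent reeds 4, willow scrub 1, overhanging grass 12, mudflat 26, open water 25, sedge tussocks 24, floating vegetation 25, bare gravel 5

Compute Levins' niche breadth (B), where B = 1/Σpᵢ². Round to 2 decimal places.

5.87

Proportions for population P1 (n=126): 4/126=0.0317, 4/126=0.0317, 1/126=0.0079, 12/126=0.0952, 26/126=0.2063, 25/126=0.1984, 24/126=0.1905, 25/126=0.1984, 5/126=0.0397
Σpᵢ² = 0.0317² + 0.0317² + 0.0079² + 0.0952² + 0.2063² + 0.1984² + 0.1905² + 0.1984² + 0.0397² = 0.001005 + 0.001005 + 0.000062 + 0.009063 + 0.042560 + 0.039363 + 0.036290 + 0.039363 + 0.001576 = 0.170287
B = 1 / 0.170287 = 5.8724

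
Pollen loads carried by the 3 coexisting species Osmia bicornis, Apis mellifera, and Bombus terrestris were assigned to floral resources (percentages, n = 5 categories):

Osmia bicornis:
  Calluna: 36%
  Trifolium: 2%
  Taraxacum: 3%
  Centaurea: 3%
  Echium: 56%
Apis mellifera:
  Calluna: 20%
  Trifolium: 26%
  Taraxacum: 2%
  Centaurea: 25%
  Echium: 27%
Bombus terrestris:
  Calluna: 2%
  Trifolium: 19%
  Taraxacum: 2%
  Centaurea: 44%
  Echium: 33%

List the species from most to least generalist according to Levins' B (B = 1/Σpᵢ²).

Apis mellifera > Bombus terrestris > Osmia bicornis

Convert percentages to proportions (divide by 100).
Σp_bicoᵢ² = 0.36² + 0.02² + 0.03² + 0.03² + 0.56² = 0.1296 + 0.0004 + 0.0009 + 0.0009 + 0.3136 = 0.4454
B_bico = 1 / 0.4454 = 2.2452
Σp_mellᵢ² = 0.20² + 0.26² + 0.02² + 0.25² + 0.27² = 0.0400 + 0.0676 + 0.0004 + 0.0625 + 0.0729 = 0.2434
B_mell = 1 / 0.2434 = 4.1085
Σp_terrᵢ² = 0.02² + 0.19² + 0.02² + 0.44² + 0.33² = 0.0004 + 0.0361 + 0.0004 + 0.1936 + 0.1089 = 0.3394
B_terr = 1 / 0.3394 = 2.9464
Ranking by B (broadest → narrowest): Apis mellifera (4.11) > Bombus terrestris (2.95) > Osmia bicornis (2.25)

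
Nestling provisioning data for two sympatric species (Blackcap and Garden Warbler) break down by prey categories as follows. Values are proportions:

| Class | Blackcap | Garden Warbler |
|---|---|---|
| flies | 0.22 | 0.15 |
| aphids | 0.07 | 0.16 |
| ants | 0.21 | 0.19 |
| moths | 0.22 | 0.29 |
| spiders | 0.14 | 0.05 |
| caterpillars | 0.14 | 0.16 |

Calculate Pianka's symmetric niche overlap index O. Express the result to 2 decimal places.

Σ p₁ᵢp₂ᵢ = 0.0330 + 0.0112 + 0.0399 + 0.0638 + 0.0070 + 0.0224 = 0.1773
Σp_1ᵢ² = 0.22² + 0.07² + 0.21² + 0.22² + 0.14² + 0.14² = 0.0484 + 0.0049 + 0.0441 + 0.0484 + 0.0196 + 0.0196 = 0.1850
Σp_2ᵢ² = 0.15² + 0.16² + 0.19² + 0.29² + 0.05² + 0.16² = 0.0225 + 0.0256 + 0.0361 + 0.0841 + 0.0025 + 0.0256 = 0.1964
O = 0.1773 / √(0.1850 × 0.1964) = 0.1773 / 0.19061 = 0.9302

0.93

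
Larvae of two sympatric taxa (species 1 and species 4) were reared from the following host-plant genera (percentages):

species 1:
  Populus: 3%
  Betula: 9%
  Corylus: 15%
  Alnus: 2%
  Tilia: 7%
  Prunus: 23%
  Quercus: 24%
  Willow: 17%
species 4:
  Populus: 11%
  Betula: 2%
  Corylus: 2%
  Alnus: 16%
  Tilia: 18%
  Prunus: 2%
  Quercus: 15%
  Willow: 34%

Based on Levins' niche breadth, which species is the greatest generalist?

species 1

Convert percentages to proportions (divide by 100).
Σp_1ᵢ² = 0.03² + 0.09² + 0.15² + 0.02² + 0.07² + 0.23² + 0.24² + 0.17² = 0.0009 + 0.0081 + 0.0225 + 0.0004 + 0.0049 + 0.0529 + 0.0576 + 0.0289 = 0.1762
B_1 = 1 / 0.1762 = 5.6754
Σp_4ᵢ² = 0.11² + 0.02² + 0.02² + 0.16² + 0.18² + 0.02² + 0.15² + 0.34² = 0.0121 + 0.0004 + 0.0004 + 0.0256 + 0.0324 + 0.0004 + 0.0225 + 0.1156 = 0.2094
B_4 = 1 / 0.2094 = 4.7755
Highest B → broadest niche (most generalist): species 1 (B = 5.68).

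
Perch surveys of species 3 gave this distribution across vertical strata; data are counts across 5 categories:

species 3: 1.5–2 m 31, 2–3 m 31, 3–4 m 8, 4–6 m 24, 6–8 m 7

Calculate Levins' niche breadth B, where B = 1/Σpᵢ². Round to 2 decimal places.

Proportions for species 3 (n=101): 31/101=0.3069, 31/101=0.3069, 8/101=0.0792, 24/101=0.2376, 7/101=0.0693
Σpᵢ² = 0.3069² + 0.3069² + 0.0792² + 0.2376² + 0.0693² = 0.094188 + 0.094188 + 0.006273 + 0.056454 + 0.004802 = 0.255905
B = 1 / 0.255905 = 3.9077

3.91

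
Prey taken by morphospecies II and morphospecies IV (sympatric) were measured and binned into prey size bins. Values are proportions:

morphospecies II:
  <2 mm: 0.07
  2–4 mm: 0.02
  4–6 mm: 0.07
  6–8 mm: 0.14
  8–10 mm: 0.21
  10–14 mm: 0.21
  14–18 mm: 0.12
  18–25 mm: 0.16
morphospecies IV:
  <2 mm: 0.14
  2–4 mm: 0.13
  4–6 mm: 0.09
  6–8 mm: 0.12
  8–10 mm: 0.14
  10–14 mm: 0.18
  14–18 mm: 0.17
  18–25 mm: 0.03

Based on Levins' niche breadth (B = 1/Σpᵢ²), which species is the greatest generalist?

Σp_IIᵢ² = 0.07² + 0.02² + 0.07² + 0.14² + 0.21² + 0.21² + 0.12² + 0.16² = 0.0049 + 0.0004 + 0.0049 + 0.0196 + 0.0441 + 0.0441 + 0.0144 + 0.0256 = 0.1580
B_II = 1 / 0.1580 = 6.3291
Σp_IVᵢ² = 0.14² + 0.13² + 0.09² + 0.12² + 0.14² + 0.18² + 0.17² + 0.03² = 0.0196 + 0.0169 + 0.0081 + 0.0144 + 0.0196 + 0.0324 + 0.0289 + 0.0009 = 0.1408
B_IV = 1 / 0.1408 = 7.1023
Highest B → broadest niche (most generalist): morphospecies IV (B = 7.10).

morphospecies IV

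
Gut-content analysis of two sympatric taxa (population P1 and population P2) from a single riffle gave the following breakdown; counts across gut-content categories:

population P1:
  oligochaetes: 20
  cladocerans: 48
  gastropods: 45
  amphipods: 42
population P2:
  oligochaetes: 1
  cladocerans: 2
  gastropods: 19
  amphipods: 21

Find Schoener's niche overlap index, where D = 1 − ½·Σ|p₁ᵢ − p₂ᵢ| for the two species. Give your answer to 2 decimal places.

0.63

Proportions for population P1 (n=155): 20/155=0.1290, 48/155=0.3097, 45/155=0.2903, 42/155=0.2710
Proportions for population P2 (n=43): 1/43=0.0233, 2/43=0.0465, 19/43=0.4419, 21/43=0.4884
Σ|p₁ᵢ − p₂ᵢ| = 0.1057 + 0.2632 + 0.1516 + 0.2174 = 0.7379
D = 1 − ½ × 0.7379 = 1 − 0.36895 = 0.63105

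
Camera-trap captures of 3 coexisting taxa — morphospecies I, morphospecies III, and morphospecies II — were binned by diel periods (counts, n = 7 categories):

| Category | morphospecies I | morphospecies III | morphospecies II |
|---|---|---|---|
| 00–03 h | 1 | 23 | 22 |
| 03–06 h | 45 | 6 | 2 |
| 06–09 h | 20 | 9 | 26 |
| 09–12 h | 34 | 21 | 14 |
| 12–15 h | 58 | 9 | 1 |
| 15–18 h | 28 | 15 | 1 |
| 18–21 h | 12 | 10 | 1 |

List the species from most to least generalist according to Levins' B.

Proportions for morphospecies I (n=198): 1/198=0.0051, 45/198=0.2273, 20/198=0.1010, 34/198=0.1717, 58/198=0.2929, 28/198=0.1414, 12/198=0.0606
Proportions for morphospecies III (n=93): 23/93=0.2473, 6/93=0.0645, 9/93=0.0968, 21/93=0.2258, 9/93=0.0968, 15/93=0.1613, 10/93=0.1075
Proportions for morphospecies II (n=67): 22/67=0.3284, 2/67=0.0299, 26/67=0.3881, 14/67=0.2090, 1/67=0.0149, 1/67=0.0149, 1/67=0.0149
Σp_Iᵢ² = 0.0051² + 0.2273² + 0.1010² + 0.1717² + 0.2929² + 0.1414² + 0.0606² = 0.000026 + 0.051665 + 0.010201 + 0.029481 + 0.085790 + 0.019994 + 0.003672 = 0.200829
B_I = 1 / 0.200829 = 4.9794
Σp_IIIᵢ² = 0.2473² + 0.0645² + 0.0968² + 0.2258² + 0.0968² + 0.1613² + 0.1075² = 0.061157 + 0.004160 + 0.009370 + 0.050986 + 0.009370 + 0.026018 + 0.011556 = 0.172617
B_III = 1 / 0.172617 = 5.7932
Σp_IIᵢ² = 0.3284² + 0.0299² + 0.3881² + 0.2090² + 0.0149² + 0.0149² + 0.0149² = 0.107847 + 0.000894 + 0.150622 + 0.043681 + 0.000222 + 0.000222 + 0.000222 = 0.303710
B_II = 1 / 0.303710 = 3.2926
Ranking by B (broadest → narrowest): morphospecies III (5.79) > morphospecies I (4.98) > morphospecies II (3.29)

morphospecies III > morphospecies I > morphospecies II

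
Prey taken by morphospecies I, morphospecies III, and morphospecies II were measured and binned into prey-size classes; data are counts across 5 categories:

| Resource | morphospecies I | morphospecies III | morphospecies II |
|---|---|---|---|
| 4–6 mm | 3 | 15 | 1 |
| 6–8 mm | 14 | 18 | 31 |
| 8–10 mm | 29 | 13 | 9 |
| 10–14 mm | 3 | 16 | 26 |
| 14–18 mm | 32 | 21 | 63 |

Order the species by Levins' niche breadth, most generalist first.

Proportions for morphospecies I (n=81): 3/81=0.0370, 14/81=0.1728, 29/81=0.3580, 3/81=0.0370, 32/81=0.3951
Proportions for morphospecies III (n=83): 15/83=0.1807, 18/83=0.2169, 13/83=0.1566, 16/83=0.1928, 21/83=0.2530
Proportions for morphospecies II (n=130): 1/130=0.0077, 31/130=0.2385, 9/130=0.0692, 26/130=0.2000, 63/130=0.4846
Σp_Iᵢ² = 0.0370² + 0.1728² + 0.3580² + 0.0370² + 0.3951² = 0.001369 + 0.029860 + 0.128164 + 0.001369 + 0.156104 = 0.316866
B_I = 1 / 0.316866 = 3.1559
Σp_IIIᵢ² = 0.1807² + 0.2169² + 0.1566² + 0.1928² + 0.2530² = 0.032652 + 0.047046 + 0.024524 + 0.037172 + 0.064009 = 0.205403
B_III = 1 / 0.205403 = 4.8685
Σp_IIᵢ² = 0.0077² + 0.2385² + 0.0692² + 0.2000² + 0.4846² = 0.000059 + 0.056882 + 0.004789 + 0.040000 + 0.234837 = 0.336567
B_II = 1 / 0.336567 = 2.9712
Ranking by B (broadest → narrowest): morphospecies III (4.87) > morphospecies I (3.16) > morphospecies II (2.97)

morphospecies III > morphospecies I > morphospecies II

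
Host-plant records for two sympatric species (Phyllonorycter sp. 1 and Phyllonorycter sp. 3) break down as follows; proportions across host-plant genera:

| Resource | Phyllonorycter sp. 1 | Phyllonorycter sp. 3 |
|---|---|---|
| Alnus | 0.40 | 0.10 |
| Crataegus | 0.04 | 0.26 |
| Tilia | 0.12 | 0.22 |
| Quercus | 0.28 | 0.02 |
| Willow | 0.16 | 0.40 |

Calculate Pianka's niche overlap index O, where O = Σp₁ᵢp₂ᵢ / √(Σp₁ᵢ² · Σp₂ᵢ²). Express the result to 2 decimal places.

0.52

Σ p₁ᵢp₂ᵢ = 0.0400 + 0.0104 + 0.0264 + 0.0056 + 0.0640 = 0.1464
Σp_1ᵢ² = 0.40² + 0.04² + 0.12² + 0.28² + 0.16² = 0.1600 + 0.0016 + 0.0144 + 0.0784 + 0.0256 = 0.2800
Σp_2ᵢ² = 0.10² + 0.26² + 0.22² + 0.02² + 0.40² = 0.0100 + 0.0676 + 0.0484 + 0.0004 + 0.1600 = 0.2864
O = 0.1464 / √(0.2800 × 0.2864) = 0.1464 / 0.28318 = 0.5170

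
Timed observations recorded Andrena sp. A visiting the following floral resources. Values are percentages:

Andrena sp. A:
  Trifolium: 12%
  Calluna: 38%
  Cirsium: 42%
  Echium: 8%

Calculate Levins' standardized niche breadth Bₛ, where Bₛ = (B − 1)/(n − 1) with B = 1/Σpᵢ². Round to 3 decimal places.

Convert percentages to proportions (divide by 100).
Σpᵢ² = 0.12² + 0.38² + 0.42² + 0.08² = 0.0144 + 0.1444 + 0.1764 + 0.0064 = 0.3416
B = 1 / 0.3416 = 2.92740
Bₛ = (B − 1)/(n − 1) = (2.92740 − 1)/(4 − 1) = 1.92740/3 = 0.64247

0.642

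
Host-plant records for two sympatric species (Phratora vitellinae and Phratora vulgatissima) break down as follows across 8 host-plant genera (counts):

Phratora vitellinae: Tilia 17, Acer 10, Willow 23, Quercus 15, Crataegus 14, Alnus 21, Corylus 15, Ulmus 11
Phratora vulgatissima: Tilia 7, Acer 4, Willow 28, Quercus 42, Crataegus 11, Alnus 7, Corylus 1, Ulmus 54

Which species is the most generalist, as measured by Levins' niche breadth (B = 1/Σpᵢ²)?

Proportions for Phratora vitellinae (n=126): 17/126=0.1349, 10/126=0.0794, 23/126=0.1825, 15/126=0.1190, 14/126=0.1111, 21/126=0.1667, 15/126=0.1190, 11/126=0.0873
Proportions for Phratora vulgatissima (n=154): 7/154=0.0455, 4/154=0.0260, 28/154=0.1818, 42/154=0.2727, 11/154=0.0714, 7/154=0.0455, 1/154=0.0065, 54/154=0.3506
Σp_viteᵢ² = 0.1349² + 0.0794² + 0.1825² + 0.1190² + 0.1111² + 0.1667² + 0.1190² + 0.0873² = 0.018198 + 0.006304 + 0.033306 + 0.014161 + 0.012343 + 0.027789 + 0.014161 + 0.007621 = 0.133883
B_vite = 1 / 0.133883 = 7.4692
Σp_vulgᵢ² = 0.0455² + 0.0260² + 0.1818² + 0.2727² + 0.0714² + 0.0455² + 0.0065² + 0.3506² = 0.002070 + 0.000676 + 0.033051 + 0.074365 + 0.005098 + 0.002070 + 0.000042 + 0.122920 = 0.240292
B_vulg = 1 / 0.240292 = 4.1616
Highest B → broadest niche (most generalist): Phratora vitellinae (B = 7.47).

Phratora vitellinae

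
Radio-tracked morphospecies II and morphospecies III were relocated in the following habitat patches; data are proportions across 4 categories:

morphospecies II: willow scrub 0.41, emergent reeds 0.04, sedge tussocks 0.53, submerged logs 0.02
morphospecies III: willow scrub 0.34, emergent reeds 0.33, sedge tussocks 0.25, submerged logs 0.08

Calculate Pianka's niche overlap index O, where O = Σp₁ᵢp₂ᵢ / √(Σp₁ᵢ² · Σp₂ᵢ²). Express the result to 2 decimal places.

Σ p₁ᵢp₂ᵢ = 0.1394 + 0.0132 + 0.1325 + 0.0016 = 0.2867
Σp_1ᵢ² = 0.41² + 0.04² + 0.53² + 0.02² = 0.1681 + 0.0016 + 0.2809 + 0.0004 = 0.4510
Σp_2ᵢ² = 0.34² + 0.33² + 0.25² + 0.08² = 0.1156 + 0.1089 + 0.0625 + 0.0064 = 0.2934
O = 0.2867 / √(0.4510 × 0.2934) = 0.2867 / 0.36376 = 0.7882

0.79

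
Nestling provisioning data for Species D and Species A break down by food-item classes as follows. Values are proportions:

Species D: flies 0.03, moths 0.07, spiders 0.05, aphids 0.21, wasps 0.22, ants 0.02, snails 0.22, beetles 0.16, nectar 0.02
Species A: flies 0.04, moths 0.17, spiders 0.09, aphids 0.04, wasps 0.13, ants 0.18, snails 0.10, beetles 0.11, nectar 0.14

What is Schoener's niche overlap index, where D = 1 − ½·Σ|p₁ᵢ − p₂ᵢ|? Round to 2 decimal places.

0.57

Σ|p₁ᵢ − p₂ᵢ| = 0.01 + 0.10 + 0.04 + 0.17 + 0.09 + 0.16 + 0.12 + 0.05 + 0.12 = 0.86
D = 1 − ½ × 0.86 = 1 − 0.430 = 0.5700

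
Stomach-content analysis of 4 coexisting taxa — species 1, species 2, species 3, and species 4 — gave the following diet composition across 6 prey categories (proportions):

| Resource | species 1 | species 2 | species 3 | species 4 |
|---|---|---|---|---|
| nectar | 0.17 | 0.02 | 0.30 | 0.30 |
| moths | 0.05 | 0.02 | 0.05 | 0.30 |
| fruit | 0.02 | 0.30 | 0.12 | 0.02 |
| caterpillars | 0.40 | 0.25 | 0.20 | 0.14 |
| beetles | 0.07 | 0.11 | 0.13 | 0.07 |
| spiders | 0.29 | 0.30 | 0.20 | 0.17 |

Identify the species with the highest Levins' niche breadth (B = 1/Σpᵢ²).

species 3

Σp_1ᵢ² = 0.17² + 0.05² + 0.02² + 0.40² + 0.07² + 0.29² = 0.0289 + 0.0025 + 0.0004 + 0.1600 + 0.0049 + 0.0841 = 0.2808
B_1 = 1 / 0.2808 = 3.5613
Σp_2ᵢ² = 0.02² + 0.02² + 0.30² + 0.25² + 0.11² + 0.30² = 0.0004 + 0.0004 + 0.0900 + 0.0625 + 0.0121 + 0.0900 = 0.2554
B_2 = 1 / 0.2554 = 3.9154
Σp_3ᵢ² = 0.30² + 0.05² + 0.12² + 0.20² + 0.13² + 0.20² = 0.0900 + 0.0025 + 0.0144 + 0.0400 + 0.0169 + 0.0400 = 0.2038
B_3 = 1 / 0.2038 = 4.9068
Σp_4ᵢ² = 0.30² + 0.30² + 0.02² + 0.14² + 0.07² + 0.17² = 0.0900 + 0.0900 + 0.0004 + 0.0196 + 0.0049 + 0.0289 = 0.2338
B_4 = 1 / 0.2338 = 4.2772
Highest B → broadest niche (most generalist): species 3 (B = 4.91).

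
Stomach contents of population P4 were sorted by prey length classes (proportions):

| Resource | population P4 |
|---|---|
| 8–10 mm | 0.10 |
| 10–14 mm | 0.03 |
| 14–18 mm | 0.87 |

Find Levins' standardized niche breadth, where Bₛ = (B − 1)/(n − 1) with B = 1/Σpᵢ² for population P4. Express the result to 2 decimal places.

Σpᵢ² = 0.10² + 0.03² + 0.87² = 0.0100 + 0.0009 + 0.7569 = 0.7678
B = 1 / 0.7678 = 1.3024
Bₛ = (B − 1)/(n − 1) = (1.3024 − 1)/(3 − 1) = 0.3024/2 = 0.1512

0.15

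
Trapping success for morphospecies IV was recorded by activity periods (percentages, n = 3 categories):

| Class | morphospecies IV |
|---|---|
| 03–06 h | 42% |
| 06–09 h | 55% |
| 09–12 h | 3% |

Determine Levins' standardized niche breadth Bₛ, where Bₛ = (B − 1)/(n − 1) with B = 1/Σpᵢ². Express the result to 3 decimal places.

0.542

Convert percentages to proportions (divide by 100).
Σpᵢ² = 0.42² + 0.55² + 0.03² = 0.1764 + 0.3025 + 0.0009 = 0.4798
B = 1 / 0.4798 = 2.08420
Bₛ = (B − 1)/(n − 1) = (2.08420 − 1)/(3 − 1) = 1.08420/2 = 0.54210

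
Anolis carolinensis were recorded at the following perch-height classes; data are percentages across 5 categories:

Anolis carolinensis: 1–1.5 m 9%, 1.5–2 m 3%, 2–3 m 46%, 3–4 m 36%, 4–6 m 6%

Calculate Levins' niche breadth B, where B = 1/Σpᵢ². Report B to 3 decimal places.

Convert percentages to proportions (divide by 100).
Σpᵢ² = 0.09² + 0.03² + 0.46² + 0.36² + 0.06² = 0.0081 + 0.0009 + 0.2116 + 0.1296 + 0.0036 = 0.3538
B = 1 / 0.3538 = 2.82646

2.826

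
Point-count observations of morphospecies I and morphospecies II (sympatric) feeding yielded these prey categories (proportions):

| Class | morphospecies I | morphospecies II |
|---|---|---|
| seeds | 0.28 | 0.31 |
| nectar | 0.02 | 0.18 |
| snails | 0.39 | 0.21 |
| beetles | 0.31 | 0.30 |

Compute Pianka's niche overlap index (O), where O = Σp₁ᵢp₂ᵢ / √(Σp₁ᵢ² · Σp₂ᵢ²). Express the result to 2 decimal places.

Σ p₁ᵢp₂ᵢ = 0.0868 + 0.0036 + 0.0819 + 0.0930 = 0.2653
Σp_1ᵢ² = 0.28² + 0.02² + 0.39² + 0.31² = 0.0784 + 0.0004 + 0.1521 + 0.0961 = 0.3270
Σp_2ᵢ² = 0.31² + 0.18² + 0.21² + 0.30² = 0.0961 + 0.0324 + 0.0441 + 0.0900 = 0.2626
O = 0.2653 / √(0.3270 × 0.2626) = 0.2653 / 0.29304 = 0.9053

0.91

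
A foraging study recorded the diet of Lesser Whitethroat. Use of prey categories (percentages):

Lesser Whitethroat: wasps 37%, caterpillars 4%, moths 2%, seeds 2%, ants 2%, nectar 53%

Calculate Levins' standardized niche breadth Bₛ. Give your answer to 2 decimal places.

Convert percentages to proportions (divide by 100).
Σpᵢ² = 0.37² + 0.04² + 0.02² + 0.02² + 0.02² + 0.53² = 0.1369 + 0.0016 + 0.0004 + 0.0004 + 0.0004 + 0.2809 = 0.4206
B = 1 / 0.4206 = 2.3776
Bₛ = (B − 1)/(n − 1) = (2.3776 − 1)/(6 − 1) = 1.3776/5 = 0.2755

0.28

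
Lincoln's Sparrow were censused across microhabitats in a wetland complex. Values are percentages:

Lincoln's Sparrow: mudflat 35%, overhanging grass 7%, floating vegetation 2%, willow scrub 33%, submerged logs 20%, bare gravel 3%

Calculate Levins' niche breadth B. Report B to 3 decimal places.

3.602

Convert percentages to proportions (divide by 100).
Σpᵢ² = 0.35² + 0.07² + 0.02² + 0.33² + 0.20² + 0.03² = 0.1225 + 0.0049 + 0.0004 + 0.1089 + 0.0400 + 0.0009 = 0.2776
B = 1 / 0.2776 = 3.60231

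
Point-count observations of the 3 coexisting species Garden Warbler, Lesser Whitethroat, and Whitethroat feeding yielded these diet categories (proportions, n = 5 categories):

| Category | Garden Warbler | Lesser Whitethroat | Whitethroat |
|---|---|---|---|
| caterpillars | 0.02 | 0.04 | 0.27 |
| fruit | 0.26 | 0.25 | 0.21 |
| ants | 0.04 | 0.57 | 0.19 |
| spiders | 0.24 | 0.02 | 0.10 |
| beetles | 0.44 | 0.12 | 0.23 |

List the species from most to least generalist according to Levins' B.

Whitethroat > Garden Warbler > Lesser Whitethroat

Σp_Gardᵢ² = 0.02² + 0.26² + 0.04² + 0.24² + 0.44² = 0.0004 + 0.0676 + 0.0016 + 0.0576 + 0.1936 = 0.3208
B_Gard = 1 / 0.3208 = 3.1172
Σp_Lessᵢ² = 0.04² + 0.25² + 0.57² + 0.02² + 0.12² = 0.0016 + 0.0625 + 0.3249 + 0.0004 + 0.0144 = 0.4038
B_Less = 1 / 0.4038 = 2.4765
Σp_Whitᵢ² = 0.27² + 0.21² + 0.19² + 0.10² + 0.23² = 0.0729 + 0.0441 + 0.0361 + 0.0100 + 0.0529 = 0.2160
B_Whit = 1 / 0.2160 = 4.6296
Ranking by B (broadest → narrowest): Whitethroat (4.63) > Garden Warbler (3.12) > Lesser Whitethroat (2.48)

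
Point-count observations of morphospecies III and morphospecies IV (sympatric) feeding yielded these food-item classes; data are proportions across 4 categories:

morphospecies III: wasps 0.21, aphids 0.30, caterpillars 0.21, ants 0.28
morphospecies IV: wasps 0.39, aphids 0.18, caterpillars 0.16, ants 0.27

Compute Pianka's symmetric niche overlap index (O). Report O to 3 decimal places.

Σ p₁ᵢp₂ᵢ = 0.0819 + 0.0540 + 0.0336 + 0.0756 = 0.2451
Σp_1ᵢ² = 0.21² + 0.30² + 0.21² + 0.28² = 0.0441 + 0.0900 + 0.0441 + 0.0784 = 0.2566
Σp_2ᵢ² = 0.39² + 0.18² + 0.16² + 0.27² = 0.1521 + 0.0324 + 0.0256 + 0.0729 = 0.2830
O = 0.2451 / √(0.2566 × 0.2830) = 0.2451 / 0.269477 = 0.90954

0.910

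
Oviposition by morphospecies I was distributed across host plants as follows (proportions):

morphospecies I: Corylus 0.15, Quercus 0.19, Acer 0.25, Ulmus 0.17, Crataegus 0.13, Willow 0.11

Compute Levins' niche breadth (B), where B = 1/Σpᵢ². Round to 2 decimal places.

5.59

Σpᵢ² = 0.15² + 0.19² + 0.25² + 0.17² + 0.13² + 0.11² = 0.0225 + 0.0361 + 0.0625 + 0.0289 + 0.0169 + 0.0121 = 0.1790
B = 1 / 0.1790 = 5.5866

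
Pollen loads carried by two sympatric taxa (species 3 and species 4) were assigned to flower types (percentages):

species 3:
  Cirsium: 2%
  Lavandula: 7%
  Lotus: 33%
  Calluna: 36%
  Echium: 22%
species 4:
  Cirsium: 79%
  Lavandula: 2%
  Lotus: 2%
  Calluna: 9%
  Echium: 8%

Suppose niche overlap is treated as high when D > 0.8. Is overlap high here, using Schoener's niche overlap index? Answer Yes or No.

Convert percentages to proportions (divide by 100).
Σ|p₁ᵢ − p₂ᵢ| = 0.77 + 0.05 + 0.31 + 0.27 + 0.14 = 1.54
D = 1 − ½ × 1.54 = 1 − 0.770 = 0.2300
D = 0.2300 < 0.8 → No.

No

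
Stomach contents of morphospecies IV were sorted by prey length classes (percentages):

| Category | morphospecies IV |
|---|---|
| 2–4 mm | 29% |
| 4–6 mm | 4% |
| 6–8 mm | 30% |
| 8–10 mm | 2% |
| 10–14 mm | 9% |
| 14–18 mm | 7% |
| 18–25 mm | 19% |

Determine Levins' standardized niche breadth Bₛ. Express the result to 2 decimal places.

Convert percentages to proportions (divide by 100).
Σpᵢ² = 0.29² + 0.04² + 0.30² + 0.02² + 0.09² + 0.07² + 0.19² = 0.0841 + 0.0016 + 0.0900 + 0.0004 + 0.0081 + 0.0049 + 0.0361 = 0.2252
B = 1 / 0.2252 = 4.4405
Bₛ = (B − 1)/(n − 1) = (4.4405 − 1)/(7 − 1) = 3.4405/6 = 0.5734

0.57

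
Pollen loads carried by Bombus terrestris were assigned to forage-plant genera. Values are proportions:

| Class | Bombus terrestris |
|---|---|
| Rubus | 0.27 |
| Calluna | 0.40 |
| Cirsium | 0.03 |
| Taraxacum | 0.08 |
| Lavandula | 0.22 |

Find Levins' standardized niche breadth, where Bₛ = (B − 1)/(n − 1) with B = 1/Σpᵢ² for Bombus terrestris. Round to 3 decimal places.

Σpᵢ² = 0.27² + 0.40² + 0.03² + 0.08² + 0.22² = 0.0729 + 0.1600 + 0.0009 + 0.0064 + 0.0484 = 0.2886
B = 1 / 0.2886 = 3.46500
Bₛ = (B − 1)/(n − 1) = (3.46500 − 1)/(5 − 1) = 2.46500/4 = 0.61625

0.616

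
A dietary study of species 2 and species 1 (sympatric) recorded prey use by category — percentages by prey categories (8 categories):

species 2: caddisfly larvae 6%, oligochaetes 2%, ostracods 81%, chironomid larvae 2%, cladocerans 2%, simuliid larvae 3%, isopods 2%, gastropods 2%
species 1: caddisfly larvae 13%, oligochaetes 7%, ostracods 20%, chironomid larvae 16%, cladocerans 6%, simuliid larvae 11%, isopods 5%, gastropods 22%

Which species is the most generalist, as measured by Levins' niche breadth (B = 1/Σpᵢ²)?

Convert percentages to proportions (divide by 100).
Σp_2ᵢ² = 0.06² + 0.02² + 0.81² + 0.02² + 0.02² + 0.03² + 0.02² + 0.02² = 0.0036 + 0.0004 + 0.6561 + 0.0004 + 0.0004 + 0.0009 + 0.0004 + 0.0004 = 0.6626
B_2 = 1 / 0.6626 = 1.5092
Σp_1ᵢ² = 0.13² + 0.07² + 0.20² + 0.16² + 0.06² + 0.11² + 0.05² + 0.22² = 0.0169 + 0.0049 + 0.0400 + 0.0256 + 0.0036 + 0.0121 + 0.0025 + 0.0484 = 0.1540
B_1 = 1 / 0.1540 = 6.4935
Highest B → broadest niche (most generalist): species 1 (B = 6.49).

species 1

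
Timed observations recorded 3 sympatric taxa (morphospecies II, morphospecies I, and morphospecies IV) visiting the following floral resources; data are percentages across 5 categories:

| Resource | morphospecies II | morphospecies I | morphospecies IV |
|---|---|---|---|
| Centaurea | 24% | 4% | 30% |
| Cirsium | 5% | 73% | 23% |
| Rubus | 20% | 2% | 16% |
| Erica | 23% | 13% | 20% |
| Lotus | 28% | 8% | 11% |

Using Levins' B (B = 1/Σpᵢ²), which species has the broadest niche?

morphospecies IV

Convert percentages to proportions (divide by 100).
Σp_IIᵢ² = 0.24² + 0.05² + 0.20² + 0.23² + 0.28² = 0.0576 + 0.0025 + 0.0400 + 0.0529 + 0.0784 = 0.2314
B_II = 1 / 0.2314 = 4.3215
Σp_Iᵢ² = 0.04² + 0.73² + 0.02² + 0.13² + 0.08² = 0.0016 + 0.5329 + 0.0004 + 0.0169 + 0.0064 = 0.5582
B_I = 1 / 0.5582 = 1.7915
Σp_IVᵢ² = 0.30² + 0.23² + 0.16² + 0.20² + 0.11² = 0.0900 + 0.0529 + 0.0256 + 0.0400 + 0.0121 = 0.2206
B_IV = 1 / 0.2206 = 4.5331
Highest B → broadest niche (most generalist): morphospecies IV (B = 4.53).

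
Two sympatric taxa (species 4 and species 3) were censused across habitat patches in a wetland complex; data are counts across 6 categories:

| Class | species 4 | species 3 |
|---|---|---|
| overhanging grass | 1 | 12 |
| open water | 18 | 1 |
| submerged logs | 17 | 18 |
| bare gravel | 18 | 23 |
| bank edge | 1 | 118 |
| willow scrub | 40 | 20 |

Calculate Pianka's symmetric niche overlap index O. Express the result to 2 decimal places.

0.27

Proportions for species 4 (n=95): 1/95=0.0105, 18/95=0.1895, 17/95=0.1789, 18/95=0.1895, 1/95=0.0105, 40/95=0.4211
Proportions for species 3 (n=192): 12/192=0.0625, 1/192=0.0052, 18/192=0.0938, 23/192=0.1198, 118/192=0.6146, 20/192=0.1042
Σ p₁ᵢp₂ᵢ = 0.000656 + 0.000985 + 0.016781 + 0.022702 + 0.006453 + 0.043879 = 0.091456
Σp_1ᵢ² = 0.0105² + 0.1895² + 0.1789² + 0.1895² + 0.0105² + 0.4211² = 0.000110 + 0.035910 + 0.032005 + 0.035910 + 0.000110 + 0.177325 = 0.281370
Σp_2ᵢ² = 0.0625² + 0.0052² + 0.0938² + 0.1198² + 0.6146² + 0.1042² = 0.003906 + 0.000027 + 0.008798 + 0.014352 + 0.377733 + 0.010858 = 0.415674
O = 0.091456 / √(0.281370 × 0.415674) = 0.091456 / 0.3419915 = 0.2674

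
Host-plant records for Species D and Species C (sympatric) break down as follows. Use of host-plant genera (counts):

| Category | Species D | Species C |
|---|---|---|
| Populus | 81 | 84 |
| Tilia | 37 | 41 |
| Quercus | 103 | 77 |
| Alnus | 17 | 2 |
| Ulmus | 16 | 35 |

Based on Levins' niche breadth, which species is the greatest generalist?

Proportions for Species D (n=254): 81/254=0.3189, 37/254=0.1457, 103/254=0.4055, 17/254=0.0669, 16/254=0.0630
Proportions for Species C (n=239): 84/239=0.3515, 41/239=0.1715, 77/239=0.3222, 2/239=0.0084, 35/239=0.1464
Σp_Dᵢ² = 0.3189² + 0.1457² + 0.4055² + 0.0669² + 0.0630² = 0.101697 + 0.021228 + 0.164430 + 0.004476 + 0.003969 = 0.295800
B_D = 1 / 0.295800 = 3.3807
Σp_Cᵢ² = 0.3515² + 0.1715² + 0.3222² + 0.0084² + 0.1464² = 0.123552 + 0.029412 + 0.103813 + 0.000071 + 0.021433 = 0.278281
B_C = 1 / 0.278281 = 3.5935
Highest B → broadest niche (most generalist): Species C (B = 3.59).

Species C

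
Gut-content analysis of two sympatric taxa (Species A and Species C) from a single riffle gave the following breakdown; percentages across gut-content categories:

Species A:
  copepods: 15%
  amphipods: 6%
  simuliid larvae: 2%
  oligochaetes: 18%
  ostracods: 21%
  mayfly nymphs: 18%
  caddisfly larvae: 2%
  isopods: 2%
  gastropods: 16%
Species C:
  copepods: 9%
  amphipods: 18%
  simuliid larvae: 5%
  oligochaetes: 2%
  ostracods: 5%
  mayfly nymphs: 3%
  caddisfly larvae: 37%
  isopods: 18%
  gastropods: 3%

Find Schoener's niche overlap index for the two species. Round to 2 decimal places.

Convert percentages to proportions (divide by 100).
Σ|p₁ᵢ − p₂ᵢ| = 0.06 + 0.12 + 0.03 + 0.16 + 0.16 + 0.15 + 0.35 + 0.16 + 0.13 = 1.32
D = 1 − ½ × 1.32 = 1 − 0.660 = 0.3400

0.34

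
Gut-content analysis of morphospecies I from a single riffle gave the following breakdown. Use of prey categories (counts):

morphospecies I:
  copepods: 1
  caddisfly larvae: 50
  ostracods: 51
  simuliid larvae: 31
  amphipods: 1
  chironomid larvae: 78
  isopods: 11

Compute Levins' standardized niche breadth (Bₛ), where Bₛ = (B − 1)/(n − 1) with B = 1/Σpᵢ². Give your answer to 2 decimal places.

Proportions for morphospecies I (n=223): 1/223=0.0045, 50/223=0.2242, 51/223=0.2287, 31/223=0.1390, 1/223=0.0045, 78/223=0.3498, 11/223=0.0493
Σpᵢ² = 0.0045² + 0.2242² + 0.2287² + 0.1390² + 0.0045² + 0.3498² + 0.0493² = 0.000020 + 0.050266 + 0.052304 + 0.019321 + 0.000020 + 0.122360 + 0.002430 = 0.246721
B = 1 / 0.246721 = 4.0532
Bₛ = (B − 1)/(n − 1) = (4.0532 − 1)/(7 − 1) = 3.0532/6 = 0.5089

0.51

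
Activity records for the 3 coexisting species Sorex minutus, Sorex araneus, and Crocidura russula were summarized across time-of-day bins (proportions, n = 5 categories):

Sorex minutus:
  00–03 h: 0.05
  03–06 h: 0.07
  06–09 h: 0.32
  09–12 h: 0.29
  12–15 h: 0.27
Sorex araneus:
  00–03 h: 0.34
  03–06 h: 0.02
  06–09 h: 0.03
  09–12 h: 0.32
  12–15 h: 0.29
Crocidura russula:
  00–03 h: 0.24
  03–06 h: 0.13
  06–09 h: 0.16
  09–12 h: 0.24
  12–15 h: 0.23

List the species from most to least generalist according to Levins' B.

Σp_minuᵢ² = 0.05² + 0.07² + 0.32² + 0.29² + 0.27² = 0.0025 + 0.0049 + 0.1024 + 0.0841 + 0.0729 = 0.2668
B_minu = 1 / 0.2668 = 3.7481
Σp_aranᵢ² = 0.34² + 0.02² + 0.03² + 0.32² + 0.29² = 0.1156 + 0.0004 + 0.0009 + 0.1024 + 0.0841 = 0.3034
B_aran = 1 / 0.3034 = 3.2960
Σp_russᵢ² = 0.24² + 0.13² + 0.16² + 0.24² + 0.23² = 0.0576 + 0.0169 + 0.0256 + 0.0576 + 0.0529 = 0.2106
B_russ = 1 / 0.2106 = 4.7483
Ranking by B (broadest → narrowest): Crocidura russula (4.75) > Sorex minutus (3.75) > Sorex araneus (3.30)

Crocidura russula > Sorex minutus > Sorex araneus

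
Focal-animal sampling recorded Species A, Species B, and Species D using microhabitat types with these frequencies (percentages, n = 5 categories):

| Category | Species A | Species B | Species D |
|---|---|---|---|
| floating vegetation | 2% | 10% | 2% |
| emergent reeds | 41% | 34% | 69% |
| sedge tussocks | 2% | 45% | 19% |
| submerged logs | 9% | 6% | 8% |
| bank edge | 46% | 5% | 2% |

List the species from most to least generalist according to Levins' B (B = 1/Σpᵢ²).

Convert percentages to proportions (divide by 100).
Σp_Aᵢ² = 0.02² + 0.41² + 0.02² + 0.09² + 0.46² = 0.0004 + 0.1681 + 0.0004 + 0.0081 + 0.2116 = 0.3886
B_A = 1 / 0.3886 = 2.5733
Σp_Bᵢ² = 0.10² + 0.34² + 0.45² + 0.06² + 0.05² = 0.0100 + 0.1156 + 0.2025 + 0.0036 + 0.0025 = 0.3342
B_B = 1 / 0.3342 = 2.9922
Σp_Dᵢ² = 0.02² + 0.69² + 0.19² + 0.08² + 0.02² = 0.0004 + 0.4761 + 0.0361 + 0.0064 + 0.0004 = 0.5194
B_D = 1 / 0.5194 = 1.9253
Ranking by B (broadest → narrowest): Species B (2.99) > Species A (2.57) > Species D (1.93)

Species B > Species A > Species D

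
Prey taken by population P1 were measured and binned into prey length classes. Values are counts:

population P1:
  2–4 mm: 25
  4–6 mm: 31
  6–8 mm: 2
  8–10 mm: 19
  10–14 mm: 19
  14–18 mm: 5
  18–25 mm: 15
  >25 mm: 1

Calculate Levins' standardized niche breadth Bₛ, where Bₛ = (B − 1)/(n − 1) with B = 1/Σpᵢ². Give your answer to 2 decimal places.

Proportions for population P1 (n=117): 25/117=0.2137, 31/117=0.2650, 2/117=0.0171, 19/117=0.1624, 19/117=0.1624, 5/117=0.0427, 15/117=0.1282, 1/117=0.0085
Σpᵢ² = 0.2137² + 0.2650² + 0.0171² + 0.1624² + 0.1624² + 0.0427² + 0.1282² + 0.0085² = 0.045668 + 0.070225 + 0.000292 + 0.026374 + 0.026374 + 0.001823 + 0.016435 + 0.000072 = 0.187263
B = 1 / 0.187263 = 5.3401
Bₛ = (B − 1)/(n − 1) = (5.3401 − 1)/(8 − 1) = 4.3401/7 = 0.6200

0.62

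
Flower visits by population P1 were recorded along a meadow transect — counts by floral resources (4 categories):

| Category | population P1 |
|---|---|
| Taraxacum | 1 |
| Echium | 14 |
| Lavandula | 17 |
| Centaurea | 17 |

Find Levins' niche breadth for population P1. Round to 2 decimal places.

3.10

Proportions for population P1 (n=49): 1/49=0.0204, 14/49=0.2857, 17/49=0.3469, 17/49=0.3469
Σpᵢ² = 0.0204² + 0.2857² + 0.3469² + 0.3469² = 0.000416 + 0.081624 + 0.120340 + 0.120340 = 0.322720
B = 1 / 0.322720 = 3.0987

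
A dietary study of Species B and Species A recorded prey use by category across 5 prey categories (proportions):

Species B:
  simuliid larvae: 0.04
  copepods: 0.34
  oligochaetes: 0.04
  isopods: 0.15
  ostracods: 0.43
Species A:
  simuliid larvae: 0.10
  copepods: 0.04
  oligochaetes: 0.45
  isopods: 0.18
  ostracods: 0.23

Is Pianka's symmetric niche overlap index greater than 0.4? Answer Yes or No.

Σ p₁ᵢp₂ᵢ = 0.0040 + 0.0136 + 0.0180 + 0.0270 + 0.0989 = 0.1615
Σp_1ᵢ² = 0.04² + 0.34² + 0.04² + 0.15² + 0.43² = 0.0016 + 0.1156 + 0.0016 + 0.0225 + 0.1849 = 0.3262
Σp_2ᵢ² = 0.10² + 0.04² + 0.45² + 0.18² + 0.23² = 0.0100 + 0.0016 + 0.2025 + 0.0324 + 0.0529 = 0.2994
O = 0.1615 / √(0.3262 × 0.2994) = 0.1615 / 0.31251 = 0.5168
O = 0.5168 > 0.4 → Yes.

Yes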